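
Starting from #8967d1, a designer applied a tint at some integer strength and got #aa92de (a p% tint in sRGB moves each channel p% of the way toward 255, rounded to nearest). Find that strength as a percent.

28%

#8967d1 is rgb(137, 103, 209); #aa92de is rgb(170, 146, 222).
On the G channel (widest range): 146 ≈ 103 + (p/100)(255 − 103), so p ≈ 100×(146 − 103)/(255 − 103) = 4300/152 = 28.29.
p = 28 reproduces all three channels after rounding.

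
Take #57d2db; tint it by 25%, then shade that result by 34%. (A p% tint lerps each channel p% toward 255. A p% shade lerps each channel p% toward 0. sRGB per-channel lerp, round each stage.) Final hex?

#559296

#57d2db is rgb(87, 210, 219).
A 25% tint moves each channel 25% toward 255:
  R: 87 + 42 = 129 → 129
  G: 210 + 11.25 = 221.25 → 221
  B: 219 + 0.25×(255−219) = 219 + 9 = 228 → 228
After the tint: rgb(129, 221, 228) = #81dde4.
Lerp each channel 34% toward 0:
  R: 129 + 0.34×(0−129) = 129 − 43.86 = 85.14 → 85
  G: 221 + 0.34×(0−221) = 221 − 75.14 = 145.86 → 146
  B: 228 + 0.34×(0−228) = 228 − 77.52 = 150.48 → 150
rgb(85, 146, 150) = #559296.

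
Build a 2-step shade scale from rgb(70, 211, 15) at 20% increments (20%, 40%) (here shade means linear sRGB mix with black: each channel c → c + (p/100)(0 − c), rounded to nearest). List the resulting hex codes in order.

#38a90c, #2a7f09

20%: (70 − 14 = 56→56, 211 − 42.2 = 168.8→169, 15 − 3 = 12→12) → #38a90c
40%: (70 − 28 = 42→42, 211 − 84.4 = 126.6→127, 15 − 6 = 9→9) → #2a7f09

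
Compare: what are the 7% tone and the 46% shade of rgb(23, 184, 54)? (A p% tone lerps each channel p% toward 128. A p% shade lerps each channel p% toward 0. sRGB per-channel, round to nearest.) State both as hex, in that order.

7% tone:
  R: 23 + 7.35 = 30.35 → 30
  G: 184 − 3.92 = 180.08 → 180
  B: 54 + 5.18 = 59.18 → 59
  → #1eb43b
46% shade:
  R: 23 − 10.58 = 12.42 → 12
  G: 184 + 0.46×(0−184) = 184 − 84.64 = 99.36 → 99
  B: 54 − 24.84 = 29.16 → 29
  → #0c631d

#1eb43b, #0c631d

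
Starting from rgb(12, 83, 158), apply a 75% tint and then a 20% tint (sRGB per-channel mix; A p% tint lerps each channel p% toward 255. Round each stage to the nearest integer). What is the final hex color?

Per channel, c → c + 0.75(255 − c):
  R: 12 + 0.75×(255−12) = 12 + 182.25 = 194.25 → 194
  G: 83 + 0.75×(255−83) = 83 + 129 = 212 → 212
  B: 158 + 72.75 = 230.75 → 231
After the tint: rgb(194, 212, 231) = #C2D4E7.
A 20% tint moves each channel 20% toward 255:
  R: 194 + 0.2×(255−194) = 194 + 12.2 = 206.2 → 206
  G: 212 + 8.6 = 220.6 → 221
  B: 231 + 4.8 = 235.8 → 236
rgb(206, 221, 236) = #CEDDEC.

#CEDDEC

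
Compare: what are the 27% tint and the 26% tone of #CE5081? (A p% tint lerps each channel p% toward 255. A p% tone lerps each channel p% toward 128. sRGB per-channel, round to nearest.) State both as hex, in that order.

#DB7FA3, #BA5C81

#CE5081 is rgb(206, 80, 129).
27% tint:
  R: 206 + 13.23 = 219.23 → 219
  G: 80 + 47.25 = 127.25 → 127
  B: 129 + 34.02 = 163.02 → 163
  → #DB7FA3
26% tone:
  R: 206 + 0.26×(128−206) = 206 − 20.28 = 185.72 → 186
  G: 80 + 0.26×(128−80) = 80 + 12.48 = 92.48 → 92
  B: 129 + 0.26×(128−129) = 129 − 0.26 = 128.74 → 129
  → #BA5C81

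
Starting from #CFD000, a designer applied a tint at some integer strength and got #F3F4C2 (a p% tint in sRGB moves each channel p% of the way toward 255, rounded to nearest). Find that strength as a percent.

76%

#CFD000 is rgb(207, 208, 0); #F3F4C2 is rgb(243, 244, 194).
On the B channel (widest range): 194 ≈ 0 + (p/100)(255 − 0), so p ≈ 100×(194 − 0)/(255 − 0) = 19400/255 = 76.08.
p = 76 reproduces all three channels after rounding.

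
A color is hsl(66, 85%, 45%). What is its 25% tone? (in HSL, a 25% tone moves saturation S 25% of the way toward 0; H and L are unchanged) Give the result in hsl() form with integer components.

hsl(66, 64%, 45%)

S moves 25% from 85 toward 0: 85 − 21.25 = 63.75 → 64.
H and L are unchanged.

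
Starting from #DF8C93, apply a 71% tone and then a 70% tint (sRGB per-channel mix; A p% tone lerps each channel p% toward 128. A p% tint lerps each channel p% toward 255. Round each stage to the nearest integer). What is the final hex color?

#DF8C93 is rgb(223, 140, 147).
Lerp each channel 71% toward 128:
  R: 223 + 0.71×(128−223) = 223 − 67.45 = 155.55 → 156
  G: 140 + 0.71×(128−140) = 140 − 8.52 = 131.48 → 131
  B: 147 − 13.49 = 133.51 → 134
After the tone: rgb(156, 131, 134) = #9C8386.
Lerp each channel 70% toward 255:
  R: 156 + 0.7×(255−156) = 156 + 69.3 = 225.3 → 225
  G: 131 + 86.8 = 217.8 → 218
  B: 134 + 84.7 = 218.7 → 219
rgb(225, 218, 219) = #E1DADB.

#E1DADB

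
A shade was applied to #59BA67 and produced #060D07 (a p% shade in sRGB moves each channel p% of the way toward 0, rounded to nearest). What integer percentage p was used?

#59BA67 is rgb(89, 186, 103); #060D07 is rgb(6, 13, 7).
On the G channel (widest range): 13 ≈ 186 + (p/100)(0 − 186), so p ≈ 100×(13 − 186)/(0 − 186) = -17300/-186 = 93.01.
p = 93 reproduces all three channels after rounding.

93%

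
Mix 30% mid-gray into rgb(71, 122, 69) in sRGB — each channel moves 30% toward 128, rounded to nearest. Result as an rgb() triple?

Per channel, c → c + 0.3(128 − c):
  R: 71 + 0.3×(128−71) = 71 + 17.1 = 88.1 → 88
  G: 122 + 1.8 = 123.8 → 124
  B: 69 + 17.7 = 86.7 → 87

rgb(88, 124, 87)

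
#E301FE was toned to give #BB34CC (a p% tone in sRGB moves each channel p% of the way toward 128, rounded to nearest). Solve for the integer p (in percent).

40%

#E301FE is rgb(227, 1, 254); #BB34CC is rgb(187, 52, 204).
On the G channel (widest range): 52 ≈ 1 + (p/100)(128 − 1), so p ≈ 100×(52 − 1)/(128 − 1) = 5100/127 = 40.16.
p = 40 reproduces all three channels after rounding.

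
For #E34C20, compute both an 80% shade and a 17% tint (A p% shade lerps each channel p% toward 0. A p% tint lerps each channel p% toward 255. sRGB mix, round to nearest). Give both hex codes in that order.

#E34C20 is rgb(227, 76, 32).
80% shade:
  R: 227 + 0.8×(0−227) = 227 − 181.6 = 45.4 → 45
  G: 76 + 0.8×(0−76) = 76 − 60.8 = 15.2 → 15
  B: 32 − 25.6 = 6.4 → 6
  → #2D0F06
17% tint:
  R: 227 + 4.76 = 231.76 → 232
  G: 76 + 30.43 = 106.43 → 106
  B: 32 + 0.17×(255−32) = 32 + 37.91 = 69.91 → 70
  → #E86A46

#2D0F06, #E86A46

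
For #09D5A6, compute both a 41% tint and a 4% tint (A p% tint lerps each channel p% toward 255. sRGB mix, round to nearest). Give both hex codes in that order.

#6EE6CA, #13D7AA

#09D5A6 is rgb(9, 213, 166).
41% tint:
  R: 9 + 100.86 = 109.86 → 110
  G: 213 + 0.41×(255−213) = 213 + 17.22 = 230.22 → 230
  B: 166 + 0.41×(255−166) = 166 + 36.49 = 202.49 → 202
  → #6EE6CA
4% tint:
  R: 9 + 0.04×(255−9) = 9 + 9.84 = 18.84 → 19
  G: 213 + 1.68 = 214.68 → 215
  B: 166 + 0.04×(255−166) = 166 + 3.56 = 169.56 → 170
  → #13D7AA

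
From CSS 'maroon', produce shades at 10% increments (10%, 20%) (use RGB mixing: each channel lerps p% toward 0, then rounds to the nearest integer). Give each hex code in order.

CSS maroon is rgb(128, 0, 0).
10%: (128 − 12.8 = 115.2→115, 0→0, 0→0) → #730000
20%: (128 − 25.6 = 102.4→102, 0→0, 0→0) → #660000

#730000, #660000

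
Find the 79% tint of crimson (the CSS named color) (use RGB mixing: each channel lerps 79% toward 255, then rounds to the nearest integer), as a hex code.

CSS crimson is rgb(220, 20, 60).
Lerp each channel 79% toward 255:
  R: 220 + 27.65 = 247.65 → 248
  G: 20 + 185.65 = 205.65 → 206
  B: 60 + 0.79×(255−60) = 60 + 154.05 = 214.05 → 214
rgb(248, 206, 214) = #F8CED6.

#F8CED6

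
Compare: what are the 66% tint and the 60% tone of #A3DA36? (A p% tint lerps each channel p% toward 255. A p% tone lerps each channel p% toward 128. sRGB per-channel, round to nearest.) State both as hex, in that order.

#E0F2BB, #8EA462

#A3DA36 is rgb(163, 218, 54).
66% tint:
  R: 163 + 0.66×(255−163) = 163 + 60.72 = 223.72 → 224
  G: 218 + 24.42 = 242.42 → 242
  B: 54 + 0.66×(255−54) = 54 + 132.66 = 186.66 → 187
  → #E0F2BB
60% tone:
  R: 163 − 21 = 142 → 142
  G: 218 − 54 = 164 → 164
  B: 54 + 44.4 = 98.4 → 98
  → #8EA462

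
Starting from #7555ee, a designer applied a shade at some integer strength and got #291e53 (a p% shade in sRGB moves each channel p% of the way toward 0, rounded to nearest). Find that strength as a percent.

#7555ee is rgb(117, 85, 238); #291e53 is rgb(41, 30, 83).
On the B channel (widest range): 83 ≈ 238 + (p/100)(0 − 238), so p ≈ 100×(83 − 238)/(0 − 238) = -15500/-238 = 65.13.
p = 65 reproduces all three channels after rounding.

65%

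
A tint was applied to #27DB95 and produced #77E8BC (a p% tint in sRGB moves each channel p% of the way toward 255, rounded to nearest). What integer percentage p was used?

#27DB95 is rgb(39, 219, 149); #77E8BC is rgb(119, 232, 188).
On the R channel (widest range): 119 ≈ 39 + (p/100)(255 − 39), so p ≈ 100×(119 − 39)/(255 − 39) = 8000/216 = 37.04.
p = 37 reproduces all three channels after rounding.

37%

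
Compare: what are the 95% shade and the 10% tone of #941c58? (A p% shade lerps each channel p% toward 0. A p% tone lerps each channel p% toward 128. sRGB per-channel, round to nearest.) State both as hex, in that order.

#070104, #92265c

#941c58 is rgb(148, 28, 88).
95% shade:
  R: 148 + 0.95×(0−148) = 148 − 140.6 = 7.4 → 7
  G: 28 + 0.95×(0−28) = 28 − 26.6 = 1.4 → 1
  B: 88 + 0.95×(0−88) = 88 − 83.6 = 4.4 → 4
  → #070104
10% tone:
  R: 148 − 2 = 146 → 146
  G: 28 + 0.1×(128−28) = 28 + 10 = 38 → 38
  B: 88 + 4 = 92 → 92
  → #92265c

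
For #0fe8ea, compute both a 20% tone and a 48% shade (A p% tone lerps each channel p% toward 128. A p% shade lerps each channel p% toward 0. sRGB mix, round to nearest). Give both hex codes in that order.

#26d3d5, #08797a

#0fe8ea is rgb(15, 232, 234).
20% tone:
  R: 15 + 0.2×(128−15) = 15 + 22.6 = 37.6 → 38
  G: 232 + 0.2×(128−232) = 232 − 20.8 = 211.2 → 211
  B: 234 − 21.2 = 212.8 → 213
  → #26d3d5
48% shade:
  R: 15 − 7.2 = 7.8 → 8
  G: 232 + 0.48×(0−232) = 232 − 111.36 = 120.64 → 121
  B: 234 + 0.48×(0−234) = 234 − 112.32 = 121.68 → 122
  → #08797a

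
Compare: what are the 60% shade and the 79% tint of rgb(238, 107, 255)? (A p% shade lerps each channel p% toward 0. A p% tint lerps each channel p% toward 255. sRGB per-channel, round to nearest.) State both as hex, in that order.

60% shade:
  R: 238 + 0.6×(0−238) = 238 − 142.8 = 95.2 → 95
  G: 107 + 0.6×(0−107) = 107 − 64.2 = 42.8 → 43
  B: 255 + 0.6×(0−255) = 255 − 153 = 102 → 102
  → #5F2B66
79% tint:
  R: 238 + 0.79×(255−238) = 238 + 13.43 = 251.43 → 251
  G: 107 + 0.79×(255−107) = 107 + 116.92 = 223.92 → 224
  B: 255 + 0 = 255 → 255
  → #FBE0FF

#5F2B66, #FBE0FF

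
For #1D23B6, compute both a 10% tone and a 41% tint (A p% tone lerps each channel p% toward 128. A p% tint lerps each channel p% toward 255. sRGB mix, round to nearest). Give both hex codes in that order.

#272CB1, #7A7DD4

#1D23B6 is rgb(29, 35, 182).
10% tone:
  R: 29 + 0.1×(128−29) = 29 + 9.9 = 38.9 → 39
  G: 35 + 9.3 = 44.3 → 44
  B: 182 + 0.1×(128−182) = 182 − 5.4 = 176.6 → 177
  → #272CB1
41% tint:
  R: 29 + 0.41×(255−29) = 29 + 92.66 = 121.66 → 122
  G: 35 + 0.41×(255−35) = 35 + 90.2 = 125.2 → 125
  B: 182 + 0.41×(255−182) = 182 + 29.93 = 211.93 → 212
  → #7A7DD4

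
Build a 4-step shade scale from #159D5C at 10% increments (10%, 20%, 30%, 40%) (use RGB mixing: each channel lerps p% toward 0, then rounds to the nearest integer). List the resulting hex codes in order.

#159D5C is rgb(21, 157, 92).
10%: (21 − 2.1 = 18.9→19, 157 − 15.7 = 141.3→141, 92 − 9.2 = 82.8→83) → #138D53
20%: (21 − 4.2 = 16.8→17, 157 − 31.4 = 125.6→126, 92 − 18.4 = 73.6→74) → #117E4A
30%: (21 − 6.3 = 14.7→15, 157 − 47.1 = 109.9→110, 92 − 27.6 = 64.4→64) → #0F6E40
40%: (21 − 8.4 = 12.6→13, 157 − 62.8 = 94.2→94, 92 − 36.8 = 55.2→55) → #0D5E37

#138D53, #117E4A, #0F6E40, #0D5E37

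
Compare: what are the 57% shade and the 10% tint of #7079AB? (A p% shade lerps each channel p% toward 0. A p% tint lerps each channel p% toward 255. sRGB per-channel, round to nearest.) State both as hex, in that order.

#30344A, #7E86B3

#7079AB is rgb(112, 121, 171).
57% shade:
  R: 112 + 0.57×(0−112) = 112 − 63.84 = 48.16 → 48
  G: 121 − 68.97 = 52.03 → 52
  B: 171 − 97.47 = 73.53 → 74
  → #30344A
10% tint:
  R: 112 + 0.1×(255−112) = 112 + 14.3 = 126.3 → 126
  G: 121 + 0.1×(255−121) = 121 + 13.4 = 134.4 → 134
  B: 171 + 0.1×(255−171) = 171 + 8.4 = 179.4 → 179
  → #7E86B3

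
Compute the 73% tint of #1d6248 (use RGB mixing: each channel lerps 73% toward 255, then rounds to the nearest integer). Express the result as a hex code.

#c2d5ce

#1d6248 is rgb(29, 98, 72).
Lerp each channel 73% toward 255:
  R: 29 + 0.73×(255−29) = 29 + 164.98 = 193.98 → 194
  G: 98 + 114.61 = 212.61 → 213
  B: 72 + 133.59 = 205.59 → 206
rgb(194, 213, 206) = #c2d5ce.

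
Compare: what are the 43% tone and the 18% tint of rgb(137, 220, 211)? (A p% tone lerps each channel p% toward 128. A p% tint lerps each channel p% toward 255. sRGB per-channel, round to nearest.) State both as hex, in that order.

#85B4AF, #9EE2DB

43% tone:
  R: 137 − 3.87 = 133.13 → 133
  G: 220 + 0.43×(128−220) = 220 − 39.56 = 180.44 → 180
  B: 211 + 0.43×(128−211) = 211 − 35.69 = 175.31 → 175
  → #85B4AF
18% tint:
  R: 137 + 0.18×(255−137) = 137 + 21.24 = 158.24 → 158
  G: 220 + 0.18×(255−220) = 220 + 6.3 = 226.3 → 226
  B: 211 + 0.18×(255−211) = 211 + 7.92 = 218.92 → 219
  → #9EE2DB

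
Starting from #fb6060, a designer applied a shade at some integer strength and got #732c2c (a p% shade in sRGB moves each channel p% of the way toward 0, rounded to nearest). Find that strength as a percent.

#fb6060 is rgb(251, 96, 96); #732c2c is rgb(115, 44, 44).
On the R channel (widest range): 115 ≈ 251 + (p/100)(0 − 251), so p ≈ 100×(115 − 251)/(0 − 251) = -13600/-251 = 54.18.
p = 54 reproduces all three channels after rounding.

54%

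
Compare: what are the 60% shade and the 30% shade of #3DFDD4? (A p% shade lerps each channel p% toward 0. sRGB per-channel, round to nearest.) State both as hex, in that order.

#186555, #2BB194

#3DFDD4 is rgb(61, 253, 212).
60% shade:
  R: 61 + 0.6×(0−61) = 61 − 36.6 = 24.4 → 24
  G: 253 + 0.6×(0−253) = 253 − 151.8 = 101.2 → 101
  B: 212 + 0.6×(0−212) = 212 − 127.2 = 84.8 → 85
  → #186555
30% shade:
  R: 61 + 0.3×(0−61) = 61 − 18.3 = 42.7 → 43
  G: 253 + 0.3×(0−253) = 253 − 75.9 = 177.1 → 177
  B: 212 − 63.6 = 148.4 → 148
  → #2BB194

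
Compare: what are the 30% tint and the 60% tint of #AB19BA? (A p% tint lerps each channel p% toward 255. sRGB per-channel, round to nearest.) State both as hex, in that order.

#C45ECF, #DDA3E3

#AB19BA is rgb(171, 25, 186).
30% tint:
  R: 171 + 0.3×(255−171) = 171 + 25.2 = 196.2 → 196
  G: 25 + 0.3×(255−25) = 25 + 69 = 94 → 94
  B: 186 + 0.3×(255−186) = 186 + 20.7 = 206.7 → 207
  → #C45ECF
60% tint:
  R: 171 + 50.4 = 221.4 → 221
  G: 25 + 0.6×(255−25) = 25 + 138 = 163 → 163
  B: 186 + 0.6×(255−186) = 186 + 41.4 = 227.4 → 227
  → #DDA3E3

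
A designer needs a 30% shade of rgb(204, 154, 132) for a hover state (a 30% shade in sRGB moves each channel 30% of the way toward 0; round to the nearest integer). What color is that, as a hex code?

Per channel, c → c + 0.3(0 − c):
  R: 204 + 0.3×(0−204) = 204 − 61.2 = 142.8 → 143
  G: 154 − 46.2 = 107.8 → 108
  B: 132 + 0.3×(0−132) = 132 − 39.6 = 92.4 → 92
rgb(143, 108, 92) = #8F6C5C.

#8F6C5C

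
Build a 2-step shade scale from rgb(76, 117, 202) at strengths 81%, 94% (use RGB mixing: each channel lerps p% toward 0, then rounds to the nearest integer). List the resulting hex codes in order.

81%: (76 − 61.56 = 14.44→14, 117 − 94.77 = 22.23→22, 202 − 163.62 = 38.38→38) → #0E1626
94%: (76 − 71.44 = 4.56→5, 117 − 109.98 = 7.02→7, 202 − 189.88 = 12.12→12) → #05070C

#0E1626, #05070C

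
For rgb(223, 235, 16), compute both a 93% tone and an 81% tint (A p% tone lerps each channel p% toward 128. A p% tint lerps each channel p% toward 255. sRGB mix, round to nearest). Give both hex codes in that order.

#878778, #f9fbd2

93% tone:
  R: 223 + 0.93×(128−223) = 223 − 88.35 = 134.65 → 135
  G: 235 + 0.93×(128−235) = 235 − 99.51 = 135.49 → 135
  B: 16 + 0.93×(128−16) = 16 + 104.16 = 120.16 → 120
  → #878778
81% tint:
  R: 223 + 25.92 = 248.92 → 249
  G: 235 + 16.2 = 251.2 → 251
  B: 16 + 0.81×(255−16) = 16 + 193.59 = 209.59 → 210
  → #f9fbd2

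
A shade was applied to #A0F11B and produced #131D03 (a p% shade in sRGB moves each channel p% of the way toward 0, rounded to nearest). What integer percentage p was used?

88%

#A0F11B is rgb(160, 241, 27); #131D03 is rgb(19, 29, 3).
On the G channel (widest range): 29 ≈ 241 + (p/100)(0 − 241), so p ≈ 100×(29 − 241)/(0 − 241) = -21200/-241 = 87.97.
p = 88 reproduces all three channels after rounding.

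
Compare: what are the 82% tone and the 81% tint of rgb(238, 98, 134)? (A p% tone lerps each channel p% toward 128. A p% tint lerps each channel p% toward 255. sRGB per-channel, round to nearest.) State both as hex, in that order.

82% tone:
  R: 238 − 90.2 = 147.8 → 148
  G: 98 + 24.6 = 122.6 → 123
  B: 134 − 4.92 = 129.08 → 129
  → #947b81
81% tint:
  R: 238 + 0.81×(255−238) = 238 + 13.77 = 251.77 → 252
  G: 98 + 127.17 = 225.17 → 225
  B: 134 + 0.81×(255−134) = 134 + 98.01 = 232.01 → 232
  → #fce1e8

#947b81, #fce1e8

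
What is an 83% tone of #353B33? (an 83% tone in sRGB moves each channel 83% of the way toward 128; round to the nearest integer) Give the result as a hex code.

#737473

#353B33 is rgb(53, 59, 51).
Per channel, c → c + 0.83(128 − c):
  R: 53 + 0.83×(128−53) = 53 + 62.25 = 115.25 → 115
  G: 59 + 57.27 = 116.27 → 116
  B: 51 + 63.91 = 114.91 → 115
rgb(115, 116, 115) = #737473.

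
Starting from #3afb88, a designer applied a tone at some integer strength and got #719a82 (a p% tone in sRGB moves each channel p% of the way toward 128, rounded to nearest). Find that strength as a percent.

#3afb88 is rgb(58, 251, 136); #719a82 is rgb(113, 154, 130).
On the G channel (widest range): 154 ≈ 251 + (p/100)(128 − 251), so p ≈ 100×(154 − 251)/(128 − 251) = -9700/-123 = 78.86.
p = 79 reproduces all three channels after rounding.

79%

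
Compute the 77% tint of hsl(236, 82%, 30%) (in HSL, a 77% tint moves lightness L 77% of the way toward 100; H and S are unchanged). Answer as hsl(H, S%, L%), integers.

L moves 77% from 30 toward 100: 30 + 53.9 = 83.9 → 84.
H and S are unchanged.

hsl(236, 82%, 84%)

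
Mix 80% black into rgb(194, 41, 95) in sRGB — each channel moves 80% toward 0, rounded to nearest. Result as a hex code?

#270813

Lerp each channel 80% toward 0:
  R: 194 − 155.2 = 38.8 → 39
  G: 41 + 0.8×(0−41) = 41 − 32.8 = 8.2 → 8
  B: 95 + 0.8×(0−95) = 95 − 76 = 19 → 19
rgb(39, 8, 19) = #270813.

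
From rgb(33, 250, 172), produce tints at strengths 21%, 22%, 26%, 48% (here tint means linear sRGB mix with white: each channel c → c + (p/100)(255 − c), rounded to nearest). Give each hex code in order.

#50FBBD, #52FBBE, #5BFBC2, #8CFCD4

21%: (33 + 46.62 = 79.62→80, 250 + 1.05 = 251.05→251, 172 + 17.43 = 189.43→189) → #50FBBD
22%: (33 + 48.84 = 81.84→82, 250 + 1.1 = 251.1→251, 172 + 18.26 = 190.26→190) → #52FBBE
26%: (33 + 57.72 = 90.72→91, 250 + 1.3 = 251.3→251, 172 + 21.58 = 193.58→194) → #5BFBC2
48%: (33 + 106.56 = 139.56→140, 250 + 2.4 = 252.4→252, 172 + 39.84 = 211.84→212) → #8CFCD4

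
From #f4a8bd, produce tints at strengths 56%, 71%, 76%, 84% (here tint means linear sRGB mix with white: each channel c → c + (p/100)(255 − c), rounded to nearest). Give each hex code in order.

#fad9e2, #fce6ec, #fceaef, #fdf1f4

#f4a8bd is rgb(244, 168, 189).
56%: (244 + 6.16 = 250.16→250, 168 + 48.72 = 216.72→217, 189 + 36.96 = 225.96→226) → #fad9e2
71%: (244 + 7.81 = 251.81→252, 168 + 61.77 = 229.77→230, 189 + 46.86 = 235.86→236) → #fce6ec
76%: (244 + 8.36 = 252.36→252, 168 + 66.12 = 234.12→234, 189 + 50.16 = 239.16→239) → #fceaef
84%: (244 + 9.24 = 253.24→253, 168 + 73.08 = 241.08→241, 189 + 55.44 = 244.44→244) → #fdf1f4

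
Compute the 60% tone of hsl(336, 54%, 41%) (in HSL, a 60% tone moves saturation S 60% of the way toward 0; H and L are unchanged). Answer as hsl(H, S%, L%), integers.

hsl(336, 22%, 41%)

S moves 60% from 54 toward 0: 54 − 32.4 = 21.6 → 22.
H and L are unchanged.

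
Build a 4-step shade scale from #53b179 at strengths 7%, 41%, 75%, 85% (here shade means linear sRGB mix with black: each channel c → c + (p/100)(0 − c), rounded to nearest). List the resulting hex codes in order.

#4da571, #316847, #152c1e, #0c1b12

#53b179 is rgb(83, 177, 121).
7%: (83 − 5.81 = 77.19→77, 177 − 12.39 = 164.61→165, 121 − 8.47 = 112.53→113) → #4da571
41%: (83 − 34.03 = 48.97→49, 177 − 72.57 = 104.43→104, 121 − 49.61 = 71.39→71) → #316847
75%: (83 − 62.25 = 20.75→21, 177 − 132.75 = 44.25→44, 121 − 90.75 = 30.25→30) → #152c1e
85%: (83 − 70.55 = 12.45→12, 177 − 150.45 = 26.55→27, 121 − 102.85 = 18.15→18) → #0c1b12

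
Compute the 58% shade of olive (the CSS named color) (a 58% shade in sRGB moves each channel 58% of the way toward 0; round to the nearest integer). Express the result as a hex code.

CSS olive is rgb(128, 128, 0).
Lerp each channel 58% toward 0:
  R: 128 − 74.24 = 53.76 → 54
  G: 128 − 74.24 = 53.76 → 54
  B: 0 + 0 = 0 → 0
rgb(54, 54, 0) = #363600.

#363600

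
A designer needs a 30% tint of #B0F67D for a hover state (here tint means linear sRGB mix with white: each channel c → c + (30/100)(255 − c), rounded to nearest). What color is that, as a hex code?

#B0F67D is rgb(176, 246, 125).
Per channel, c → c + 0.3(255 − c):
  R: 176 + 0.3×(255−176) = 176 + 23.7 = 199.7 → 200
  G: 246 + 2.7 = 248.7 → 249
  B: 125 + 0.3×(255−125) = 125 + 39 = 164 → 164
rgb(200, 249, 164) = #C8F9A4.

#C8F9A4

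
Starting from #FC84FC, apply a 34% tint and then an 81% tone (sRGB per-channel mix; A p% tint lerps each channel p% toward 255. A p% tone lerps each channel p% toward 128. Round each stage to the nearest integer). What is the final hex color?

#988998

#FC84FC is rgb(252, 132, 252).
A 34% tint moves each channel 34% toward 255:
  R: 252 + 0.34×(255−252) = 252 + 1.02 = 253.02 → 253
  G: 132 + 41.82 = 173.82 → 174
  B: 252 + 1.02 = 253.02 → 253
After the tint: rgb(253, 174, 253) = #FDAEFD.
Per channel, c → c + 0.81(128 − c):
  R: 253 − 101.25 = 151.75 → 152
  G: 174 + 0.81×(128−174) = 174 − 37.26 = 136.74 → 137
  B: 253 − 101.25 = 151.75 → 152
rgb(152, 137, 152) = #988998.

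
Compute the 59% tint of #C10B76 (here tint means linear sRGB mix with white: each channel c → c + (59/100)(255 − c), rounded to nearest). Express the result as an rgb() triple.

rgb(230, 155, 199)

#C10B76 is rgb(193, 11, 118).
Lerp each channel 59% toward 255:
  R: 193 + 36.58 = 229.58 → 230
  G: 11 + 143.96 = 154.96 → 155
  B: 118 + 80.83 = 198.83 → 199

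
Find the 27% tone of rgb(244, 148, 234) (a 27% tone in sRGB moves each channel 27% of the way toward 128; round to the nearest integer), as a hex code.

#D58FCD

Lerp each channel 27% toward 128:
  R: 244 + 0.27×(128−244) = 244 − 31.32 = 212.68 → 213
  G: 148 − 5.4 = 142.6 → 143
  B: 234 − 28.62 = 205.38 → 205
rgb(213, 143, 205) = #D58FCD.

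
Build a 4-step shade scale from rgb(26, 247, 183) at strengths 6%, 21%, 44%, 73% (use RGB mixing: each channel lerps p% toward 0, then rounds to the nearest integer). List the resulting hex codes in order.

6%: (26 − 1.56 = 24.44→24, 247 − 14.82 = 232.18→232, 183 − 10.98 = 172.02→172) → #18E8AC
21%: (26 − 5.46 = 20.54→21, 247 − 51.87 = 195.13→195, 183 − 38.43 = 144.57→145) → #15C391
44%: (26 − 11.44 = 14.56→15, 247 − 108.68 = 138.32→138, 183 − 80.52 = 102.48→102) → #0F8A66
73%: (26 − 18.98 = 7.02→7, 247 − 180.31 = 66.69→67, 183 − 133.59 = 49.41→49) → #074331

#18E8AC, #15C391, #0F8A66, #074331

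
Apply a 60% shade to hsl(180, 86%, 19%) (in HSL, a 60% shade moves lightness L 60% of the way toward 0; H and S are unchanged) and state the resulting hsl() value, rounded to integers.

L moves 60% from 19 toward 0: 19 − 11.4 = 7.6 → 8.
H and S are unchanged.

hsl(180, 86%, 8%)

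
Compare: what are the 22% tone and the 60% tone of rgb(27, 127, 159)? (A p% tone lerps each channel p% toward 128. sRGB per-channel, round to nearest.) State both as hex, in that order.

#317F98, #58808C

22% tone:
  R: 27 + 22.22 = 49.22 → 49
  G: 127 + 0.22×(128−127) = 127 + 0.22 = 127.22 → 127
  B: 159 + 0.22×(128−159) = 159 − 6.82 = 152.18 → 152
  → #317F98
60% tone:
  R: 27 + 0.6×(128−27) = 27 + 60.6 = 87.6 → 88
  G: 127 + 0.6×(128−127) = 127 + 0.6 = 127.6 → 128
  B: 159 + 0.6×(128−159) = 159 − 18.6 = 140.4 → 140
  → #58808C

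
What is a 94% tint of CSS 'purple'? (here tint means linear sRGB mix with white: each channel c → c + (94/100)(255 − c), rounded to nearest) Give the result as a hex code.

CSS purple is rgb(128, 0, 128).
Lerp each channel 94% toward 255:
  R: 128 + 0.94×(255−128) = 128 + 119.38 = 247.38 → 247
  G: 0 + 0.94×(255−0) = 0 + 239.7 = 239.7 → 240
  B: 128 + 0.94×(255−128) = 128 + 119.38 = 247.38 → 247
rgb(247, 240, 247) = #F7F0F7.

#F7F0F7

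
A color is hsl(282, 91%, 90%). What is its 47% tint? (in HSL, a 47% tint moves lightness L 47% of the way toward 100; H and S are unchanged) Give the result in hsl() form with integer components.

hsl(282, 91%, 95%)

L moves 47% from 90 toward 100: 90 + 4.7 = 94.7 → 95.
H and S are unchanged.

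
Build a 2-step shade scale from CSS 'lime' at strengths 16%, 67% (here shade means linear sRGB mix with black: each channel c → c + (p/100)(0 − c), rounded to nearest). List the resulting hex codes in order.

#00d600, #005400

CSS lime is rgb(0, 255, 0).
16%: (0→0, 255 − 40.8 = 214.2→214, 0→0) → #00d600
67%: (0→0, 255 − 170.85 = 84.15→84, 0→0) → #005400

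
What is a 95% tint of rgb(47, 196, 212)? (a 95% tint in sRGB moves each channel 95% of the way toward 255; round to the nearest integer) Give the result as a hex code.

Lerp each channel 95% toward 255:
  R: 47 + 0.95×(255−47) = 47 + 197.6 = 244.6 → 245
  G: 196 + 56.05 = 252.05 → 252
  B: 212 + 40.85 = 252.85 → 253
rgb(245, 252, 253) = #F5FCFD.

#F5FCFD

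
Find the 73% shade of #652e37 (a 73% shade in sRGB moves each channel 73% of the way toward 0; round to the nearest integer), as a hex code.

#1b0c0f

#652e37 is rgb(101, 46, 55).
A 73% shade moves each channel 73% toward 0:
  R: 101 + 0.73×(0−101) = 101 − 73.73 = 27.27 → 27
  G: 46 + 0.73×(0−46) = 46 − 33.58 = 12.42 → 12
  B: 55 + 0.73×(0−55) = 55 − 40.15 = 14.85 → 15
rgb(27, 12, 15) = #1b0c0f.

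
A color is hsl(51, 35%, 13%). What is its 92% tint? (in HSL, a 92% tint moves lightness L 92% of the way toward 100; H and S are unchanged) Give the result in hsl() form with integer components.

L moves 92% from 13 toward 100: 13 + 80.04 = 93.04 → 93.
H and S are unchanged.

hsl(51, 35%, 93%)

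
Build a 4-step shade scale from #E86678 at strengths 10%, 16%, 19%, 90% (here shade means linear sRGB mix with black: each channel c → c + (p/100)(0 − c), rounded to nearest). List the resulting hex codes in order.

#D15C6C, #C35665, #BC5361, #170A0C

#E86678 is rgb(232, 102, 120).
10%: (232 − 23.2 = 208.8→209, 102 − 10.2 = 91.8→92, 120 − 12 = 108→108) → #D15C6C
16%: (232 − 37.12 = 194.88→195, 102 − 16.32 = 85.68→86, 120 − 19.2 = 100.8→101) → #C35665
19%: (232 − 44.08 = 187.92→188, 102 − 19.38 = 82.62→83, 120 − 22.8 = 97.2→97) → #BC5361
90%: (232 − 208.8 = 23.2→23, 102 − 91.8 = 10.2→10, 120 − 108 = 12→12) → #170A0C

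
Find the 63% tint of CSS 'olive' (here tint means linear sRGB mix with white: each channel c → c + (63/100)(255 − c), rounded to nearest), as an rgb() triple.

CSS olive is rgb(128, 128, 0).
Lerp each channel 63% toward 255:
  R: 128 + 80.01 = 208.01 → 208
  G: 128 + 80.01 = 208.01 → 208
  B: 0 + 160.65 = 160.65 → 161

rgb(208, 208, 161)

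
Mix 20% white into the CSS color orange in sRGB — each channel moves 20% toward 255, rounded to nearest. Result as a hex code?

CSS orange is rgb(255, 165, 0).
Lerp each channel 20% toward 255:
  R: 255 + 0 = 255 → 255
  G: 165 + 0.2×(255−165) = 165 + 18 = 183 → 183
  B: 0 + 0.2×(255−0) = 0 + 51 = 51 → 51
rgb(255, 183, 51) = #FFB733.

#FFB733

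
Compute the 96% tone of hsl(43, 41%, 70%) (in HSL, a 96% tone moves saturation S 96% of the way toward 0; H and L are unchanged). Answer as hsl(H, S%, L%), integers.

hsl(43, 2%, 70%)

S moves 96% from 41 toward 0: 41 − 39.36 = 1.64 → 2.
H and L are unchanged.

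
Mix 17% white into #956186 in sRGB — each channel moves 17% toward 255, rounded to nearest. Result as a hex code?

#956186 is rgb(149, 97, 134).
Lerp each channel 17% toward 255:
  R: 149 + 0.17×(255−149) = 149 + 18.02 = 167.02 → 167
  G: 97 + 26.86 = 123.86 → 124
  B: 134 + 20.57 = 154.57 → 155
rgb(167, 124, 155) = #A77C9B.

#A77C9B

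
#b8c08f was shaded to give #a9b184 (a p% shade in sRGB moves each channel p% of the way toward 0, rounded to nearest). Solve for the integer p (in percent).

8%

#b8c08f is rgb(184, 192, 143); #a9b184 is rgb(169, 177, 132).
On the G channel (widest range): 177 ≈ 192 + (p/100)(0 − 192), so p ≈ 100×(177 − 192)/(0 − 192) = -1500/-192 = 7.81.
p = 8 reproduces all three channels after rounding.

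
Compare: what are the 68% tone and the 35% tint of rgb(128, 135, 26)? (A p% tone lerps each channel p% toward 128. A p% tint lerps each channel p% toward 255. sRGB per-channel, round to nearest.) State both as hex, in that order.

#80825f, #acb16a

68% tone:
  R: 128 + 0.68×(128−128) = 128 + 0 = 128 → 128
  G: 135 + 0.68×(128−135) = 135 − 4.76 = 130.24 → 130
  B: 26 + 69.36 = 95.36 → 95
  → #80825f
35% tint:
  R: 128 + 44.45 = 172.45 → 172
  G: 135 + 0.35×(255−135) = 135 + 42 = 177 → 177
  B: 26 + 80.15 = 106.15 → 106
  → #acb16a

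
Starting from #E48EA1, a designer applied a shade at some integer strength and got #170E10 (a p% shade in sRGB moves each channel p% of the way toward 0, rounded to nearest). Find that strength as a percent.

90%

#E48EA1 is rgb(228, 142, 161); #170E10 is rgb(23, 14, 16).
On the R channel (widest range): 23 ≈ 228 + (p/100)(0 − 228), so p ≈ 100×(23 − 228)/(0 − 228) = -20500/-228 = 89.91.
p = 90 reproduces all three channels after rounding.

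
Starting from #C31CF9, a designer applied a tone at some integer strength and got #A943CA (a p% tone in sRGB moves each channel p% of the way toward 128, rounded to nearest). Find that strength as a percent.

39%

#C31CF9 is rgb(195, 28, 249); #A943CA is rgb(169, 67, 202).
On the B channel (widest range): 202 ≈ 249 + (p/100)(128 − 249), so p ≈ 100×(202 − 249)/(128 − 249) = -4700/-121 = 38.84.
p = 39 reproduces all three channels after rounding.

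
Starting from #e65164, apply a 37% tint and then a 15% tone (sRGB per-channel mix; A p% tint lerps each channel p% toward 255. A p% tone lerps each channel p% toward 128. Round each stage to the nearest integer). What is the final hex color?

#e65164 is rgb(230, 81, 100).
Per channel, c → c + 0.37(255 − c):
  R: 230 + 9.25 = 239.25 → 239
  G: 81 + 64.38 = 145.38 → 145
  B: 100 + 57.35 = 157.35 → 157
After the tint: rgb(239, 145, 157) = #ef919d.
Per channel, c → c + 0.15(128 − c):
  R: 239 + 0.15×(128−239) = 239 − 16.65 = 222.35 → 222
  G: 145 − 2.55 = 142.45 → 142
  B: 157 − 4.35 = 152.65 → 153
rgb(222, 142, 153) = #de8e99.

#de8e99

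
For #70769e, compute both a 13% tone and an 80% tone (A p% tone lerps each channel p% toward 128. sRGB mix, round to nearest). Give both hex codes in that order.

#70769e is rgb(112, 118, 158).
13% tone:
  R: 112 + 0.13×(128−112) = 112 + 2.08 = 114.08 → 114
  G: 118 + 0.13×(128−118) = 118 + 1.3 = 119.3 → 119
  B: 158 + 0.13×(128−158) = 158 − 3.9 = 154.1 → 154
  → #72779a
80% tone:
  R: 112 + 0.8×(128−112) = 112 + 12.8 = 124.8 → 125
  G: 118 + 8 = 126 → 126
  B: 158 − 24 = 134 → 134
  → #7d7e86

#72779a, #7d7e86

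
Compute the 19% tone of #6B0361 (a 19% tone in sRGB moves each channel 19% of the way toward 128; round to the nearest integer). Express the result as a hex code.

#6B0361 is rgb(107, 3, 97).
Lerp each channel 19% toward 128:
  R: 107 + 0.19×(128−107) = 107 + 3.99 = 110.99 → 111
  G: 3 + 0.19×(128−3) = 3 + 23.75 = 26.75 → 27
  B: 97 + 0.19×(128−97) = 97 + 5.89 = 102.89 → 103
rgb(111, 27, 103) = #6F1B67.

#6F1B67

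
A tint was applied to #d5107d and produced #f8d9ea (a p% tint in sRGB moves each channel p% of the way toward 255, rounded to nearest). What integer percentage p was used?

84%

#d5107d is rgb(213, 16, 125); #f8d9ea is rgb(248, 217, 234).
On the G channel (widest range): 217 ≈ 16 + (p/100)(255 − 16), so p ≈ 100×(217 − 16)/(255 − 16) = 20100/239 = 84.10.
p = 84 reproduces all three channels after rounding.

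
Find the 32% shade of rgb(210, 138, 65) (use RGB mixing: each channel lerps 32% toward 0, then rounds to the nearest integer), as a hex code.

#8f5e2c

A 32% shade moves each channel 32% toward 0:
  R: 210 + 0.32×(0−210) = 210 − 67.2 = 142.8 → 143
  G: 138 − 44.16 = 93.84 → 94
  B: 65 − 20.8 = 44.2 → 44
rgb(143, 94, 44) = #8f5e2c.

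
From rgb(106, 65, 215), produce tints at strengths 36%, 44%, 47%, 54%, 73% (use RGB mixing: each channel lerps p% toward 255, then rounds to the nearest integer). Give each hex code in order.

#A085E5, #AC95E9, #B09AEA, #BAA8ED, #D7CCF4

36%: (106 + 53.64 = 159.64→160, 65 + 68.4 = 133.4→133, 215 + 14.4 = 229.4→229) → #A085E5
44%: (106 + 65.56 = 171.56→172, 65 + 83.6 = 148.6→149, 215 + 17.6 = 232.6→233) → #AC95E9
47%: (106 + 70.03 = 176.03→176, 65 + 89.3 = 154.3→154, 215 + 18.8 = 233.8→234) → #B09AEA
54%: (106 + 80.46 = 186.46→186, 65 + 102.6 = 167.6→168, 215 + 21.6 = 236.6→237) → #BAA8ED
73%: (106 + 108.77 = 214.77→215, 65 + 138.7 = 203.7→204, 215 + 29.2 = 244.2→244) → #D7CCF4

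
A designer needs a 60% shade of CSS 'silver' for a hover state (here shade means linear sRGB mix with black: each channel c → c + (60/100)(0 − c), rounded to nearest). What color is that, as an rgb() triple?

rgb(77, 77, 77)

CSS silver is rgb(192, 192, 192).
Lerp each channel 60% toward 0:
  R: 192 + 0.6×(0−192) = 192 − 115.2 = 76.8 → 77
  G: 192 + 0.6×(0−192) = 192 − 115.2 = 76.8 → 77
  B: 192 + 0.6×(0−192) = 192 − 115.2 = 76.8 → 77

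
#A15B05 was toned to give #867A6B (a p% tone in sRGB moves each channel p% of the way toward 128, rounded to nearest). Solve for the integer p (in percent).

#A15B05 is rgb(161, 91, 5); #867A6B is rgb(134, 122, 107).
On the B channel (widest range): 107 ≈ 5 + (p/100)(128 − 5), so p ≈ 100×(107 − 5)/(128 − 5) = 10200/123 = 82.93.
p = 83 reproduces all three channels after rounding.

83%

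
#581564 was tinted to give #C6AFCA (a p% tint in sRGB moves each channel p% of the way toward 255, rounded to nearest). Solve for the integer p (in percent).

66%

#581564 is rgb(88, 21, 100); #C6AFCA is rgb(198, 175, 202).
On the G channel (widest range): 175 ≈ 21 + (p/100)(255 − 21), so p ≈ 100×(175 − 21)/(255 − 21) = 15400/234 = 65.81.
p = 66 reproduces all three channels after rounding.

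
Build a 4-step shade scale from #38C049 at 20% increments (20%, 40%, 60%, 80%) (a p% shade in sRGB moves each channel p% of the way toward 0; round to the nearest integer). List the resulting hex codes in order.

#38C049 is rgb(56, 192, 73).
20%: (56 − 11.2 = 44.8→45, 192 − 38.4 = 153.6→154, 73 − 14.6 = 58.4→58) → #2D9A3A
40%: (56 − 22.4 = 33.6→34, 192 − 76.8 = 115.2→115, 73 − 29.2 = 43.8→44) → #22732C
60%: (56 − 33.6 = 22.4→22, 192 − 115.2 = 76.8→77, 73 − 43.8 = 29.2→29) → #164D1D
80%: (56 − 44.8 = 11.2→11, 192 − 153.6 = 38.4→38, 73 − 58.4 = 14.6→15) → #0B260F

#2D9A3A, #22732C, #164D1D, #0B260F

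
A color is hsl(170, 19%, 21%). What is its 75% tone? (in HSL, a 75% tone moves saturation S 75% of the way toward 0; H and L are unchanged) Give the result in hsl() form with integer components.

hsl(170, 5%, 21%)

S moves 75% from 19 toward 0: 19 − 14.25 = 4.75 → 5.
H and L are unchanged.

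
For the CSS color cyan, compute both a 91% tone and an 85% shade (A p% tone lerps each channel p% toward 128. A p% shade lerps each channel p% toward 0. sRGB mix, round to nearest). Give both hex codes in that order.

#748B8B, #002626

CSS cyan is rgb(0, 255, 255).
91% tone:
  R: 0 + 116.48 = 116.48 → 116
  G: 255 − 115.57 = 139.43 → 139
  B: 255 − 115.57 = 139.43 → 139
  → #748B8B
85% shade:
  R: 0 + 0.85×(0−0) = 0 + 0 = 0 → 0
  G: 255 − 216.75 = 38.25 → 38
  B: 255 + 0.85×(0−255) = 255 − 216.75 = 38.25 → 38
  → #002626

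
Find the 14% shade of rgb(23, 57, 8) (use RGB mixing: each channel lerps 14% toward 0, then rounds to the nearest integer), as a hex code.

A 14% shade moves each channel 14% toward 0:
  R: 23 + 0.14×(0−23) = 23 − 3.22 = 19.78 → 20
  G: 57 + 0.14×(0−57) = 57 − 7.98 = 49.02 → 49
  B: 8 + 0.14×(0−8) = 8 − 1.12 = 6.88 → 7
rgb(20, 49, 7) = #143107.

#143107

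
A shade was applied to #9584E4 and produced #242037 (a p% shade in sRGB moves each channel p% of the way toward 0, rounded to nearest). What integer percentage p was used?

#9584E4 is rgb(149, 132, 228); #242037 is rgb(36, 32, 55).
On the B channel (widest range): 55 ≈ 228 + (p/100)(0 − 228), so p ≈ 100×(55 − 228)/(0 − 228) = -17300/-228 = 75.88.
p = 76 reproduces all three channels after rounding.

76%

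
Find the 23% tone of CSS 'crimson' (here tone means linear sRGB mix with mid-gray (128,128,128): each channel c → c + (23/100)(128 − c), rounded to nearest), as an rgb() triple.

CSS crimson is rgb(220, 20, 60).
Lerp each channel 23% toward 128:
  R: 220 + 0.23×(128−220) = 220 − 21.16 = 198.84 → 199
  G: 20 + 0.23×(128−20) = 20 + 24.84 = 44.84 → 45
  B: 60 + 15.64 = 75.64 → 76

rgb(199, 45, 76)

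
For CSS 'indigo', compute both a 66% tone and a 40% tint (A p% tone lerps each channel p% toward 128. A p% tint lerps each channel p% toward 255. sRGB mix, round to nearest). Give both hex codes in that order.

#6e5481, #9366b4

CSS indigo is rgb(75, 0, 130).
66% tone:
  R: 75 + 0.66×(128−75) = 75 + 34.98 = 109.98 → 110
  G: 0 + 0.66×(128−0) = 0 + 84.48 = 84.48 → 84
  B: 130 + 0.66×(128−130) = 130 − 1.32 = 128.68 → 129
  → #6e5481
40% tint:
  R: 75 + 72 = 147 → 147
  G: 0 + 102 = 102 → 102
  B: 130 + 0.4×(255−130) = 130 + 50 = 180 → 180
  → #9366b4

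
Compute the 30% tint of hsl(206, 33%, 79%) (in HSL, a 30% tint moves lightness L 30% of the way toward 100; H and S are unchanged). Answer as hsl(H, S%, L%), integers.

L moves 30% from 79 toward 100: 79 + 6.3 = 85.3 → 85.
H and S are unchanged.

hsl(206, 33%, 85%)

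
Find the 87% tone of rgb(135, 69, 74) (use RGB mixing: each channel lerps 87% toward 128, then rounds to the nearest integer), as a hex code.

An 87% tone moves each channel 87% toward 128:
  R: 135 − 6.09 = 128.91 → 129
  G: 69 + 51.33 = 120.33 → 120
  B: 74 + 0.87×(128−74) = 74 + 46.98 = 120.98 → 121
rgb(129, 120, 121) = #817879.

#817879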